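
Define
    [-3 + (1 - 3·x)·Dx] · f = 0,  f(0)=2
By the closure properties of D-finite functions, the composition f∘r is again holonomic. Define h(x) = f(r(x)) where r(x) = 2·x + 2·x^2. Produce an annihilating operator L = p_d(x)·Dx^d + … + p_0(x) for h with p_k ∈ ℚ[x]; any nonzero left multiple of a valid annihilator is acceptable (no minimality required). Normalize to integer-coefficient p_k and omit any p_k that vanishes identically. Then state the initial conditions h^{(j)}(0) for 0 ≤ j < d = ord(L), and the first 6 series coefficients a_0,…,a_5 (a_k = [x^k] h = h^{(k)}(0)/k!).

f: a_k = 2, 6, 18, 54, 162, 486, …
f∘r: x↦r, Dx↦Dx/r' in L_f ⇒ L₀.
L = (6 + 12·x) + (-1 + 6·x + 6·x^2)·Dx  (order 1).
h: a_k = 2, 12, 84, 576, 3960, 27216, …
ICs: h(0) = 2.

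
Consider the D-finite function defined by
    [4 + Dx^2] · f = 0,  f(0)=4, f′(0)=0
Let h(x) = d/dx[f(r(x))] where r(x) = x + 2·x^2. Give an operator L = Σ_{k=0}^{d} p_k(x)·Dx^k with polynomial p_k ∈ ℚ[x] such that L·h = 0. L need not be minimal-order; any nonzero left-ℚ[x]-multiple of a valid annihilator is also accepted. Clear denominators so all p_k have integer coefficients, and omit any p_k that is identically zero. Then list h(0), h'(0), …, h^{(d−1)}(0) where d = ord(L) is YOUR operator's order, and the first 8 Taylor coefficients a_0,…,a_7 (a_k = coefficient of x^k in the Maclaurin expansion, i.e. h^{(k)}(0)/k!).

f: a_k = 4, 0, -8, 0, 8/3, 0, -16/45, 0, …
f∘r: x↦r, Dx↦Dx/r' in L_f ⇒ L₀.
Differentiate: ansatz ord ≤ ord L₀ ⇒ L.
L = (52 + 64·x + 384·x^2 + 1024·x^3 + 1024·x^4) + (-12 - 48·x)·Dx + (1 + 8·x + 16·x^2)·Dx^2  (order 2).
h: a_k = 0, -16, -96, -352/3, 320/3, 5728/15, 8512/15, 53824/315, …
ICs: h(0) = 0, h′(0) = -16.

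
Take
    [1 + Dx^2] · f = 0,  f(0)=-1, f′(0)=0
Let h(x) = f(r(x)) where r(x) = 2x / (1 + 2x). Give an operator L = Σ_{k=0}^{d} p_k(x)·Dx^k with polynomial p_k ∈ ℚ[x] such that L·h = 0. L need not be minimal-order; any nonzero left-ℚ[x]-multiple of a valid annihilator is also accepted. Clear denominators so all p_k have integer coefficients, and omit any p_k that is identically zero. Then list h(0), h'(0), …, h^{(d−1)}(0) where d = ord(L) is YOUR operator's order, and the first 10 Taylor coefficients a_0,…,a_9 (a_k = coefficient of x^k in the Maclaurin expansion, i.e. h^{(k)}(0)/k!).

f: a_k = -1, 0, 1/2, 0, -1/24, 0, 1/720, 0, -1/40320, 0, …
Substitute x→r, Dx→(1/r')Dx; clear ⇒ L₀.
L = 4 + (4 + 24·x + 48·x^2 + 32·x^3)·Dx + (1 + 8·x + 24·x^2 + 32·x^3 + 16·x^4)·Dx^2  (order 2).
h: a_k = -1, 0, 2, -8, 70/3, -176/3, 6004/45, -1392/5, 33398/63, -281312/315, …
ICs: h(0) = -1, h′(0) = 0.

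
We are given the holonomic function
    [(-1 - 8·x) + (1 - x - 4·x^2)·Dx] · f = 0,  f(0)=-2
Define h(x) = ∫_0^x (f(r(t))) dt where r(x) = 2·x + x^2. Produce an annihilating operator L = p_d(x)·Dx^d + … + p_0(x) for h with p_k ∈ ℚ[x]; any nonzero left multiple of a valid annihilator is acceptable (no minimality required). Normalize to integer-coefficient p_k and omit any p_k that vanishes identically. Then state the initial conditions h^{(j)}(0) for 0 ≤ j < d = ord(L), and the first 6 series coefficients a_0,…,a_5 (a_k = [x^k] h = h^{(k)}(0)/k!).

L = (2 + 34·x + 48·x^2 + 16·x^3)·Dx + (-1 + 2·x + 17·x^2 + 16·x^3 + 4·x^4)·Dx^2  (order 2).
h: a_k = 0, -2, -2, -14, -46, -1154/5, …
ICs: h(0) = 0, h′(0) = -2.

f: a_k = -2, -2, -10, -18, -58, -130, …
Substitute x→r, Dx→(1/r')Dx; clear ⇒ L₀.
Integrate: L := L₀·Dx.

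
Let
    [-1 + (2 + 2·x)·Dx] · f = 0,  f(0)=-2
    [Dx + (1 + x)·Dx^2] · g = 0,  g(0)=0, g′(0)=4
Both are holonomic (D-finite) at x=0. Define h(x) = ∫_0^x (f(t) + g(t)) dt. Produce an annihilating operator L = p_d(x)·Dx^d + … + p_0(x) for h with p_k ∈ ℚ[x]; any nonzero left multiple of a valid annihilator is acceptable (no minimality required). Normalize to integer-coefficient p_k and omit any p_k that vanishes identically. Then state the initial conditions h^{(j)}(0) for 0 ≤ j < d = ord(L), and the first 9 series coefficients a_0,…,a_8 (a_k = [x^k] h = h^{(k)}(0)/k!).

L = Dx^2 + (5 + 5·x)·Dx^3 + (2 + 4·x + 2·x^2)·Dx^4  (order 4).
h: a_k = 0, -2, 3/2, -7/12, 29/96, -59/320, 159/1280, -961/10752, 3865/57344, …
ICs: h(0) = 0, h′(0) = -2, h′′(0) = 3, h′′′(0) = -7/2.

f: a_k = -2, -1, 1/4, -1/8, 5/64, -7/128, 21/512, -33/1024, 429/16384, …
g: a_k = 0, 4, -2, 4/3, -1, 4/5, -2/3, 4/7, -1/2, …
f+g: L₀ = lclm(L_f,L_g), ord ≤ 1+2.
h=∫h₀ ⇒ L = L₀·Dx.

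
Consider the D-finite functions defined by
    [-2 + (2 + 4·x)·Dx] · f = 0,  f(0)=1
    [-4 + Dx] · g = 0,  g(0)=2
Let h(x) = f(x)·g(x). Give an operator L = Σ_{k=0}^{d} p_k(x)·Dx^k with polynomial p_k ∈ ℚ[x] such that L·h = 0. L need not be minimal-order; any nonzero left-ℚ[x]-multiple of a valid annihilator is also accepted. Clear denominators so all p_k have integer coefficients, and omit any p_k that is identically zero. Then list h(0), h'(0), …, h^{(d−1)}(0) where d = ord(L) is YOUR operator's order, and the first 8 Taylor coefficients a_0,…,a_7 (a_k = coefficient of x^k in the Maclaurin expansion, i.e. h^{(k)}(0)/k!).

f: a_k = 1, 1, -1/2, 1/2, -5/8, 7/8, -21/16, 33/16, …
g: a_k = 2, 8, 16, 64/3, 64/3, 256/15, 512/45, 2048/315, …
L₀ := L_f ⊗_s L_g (sym. prod.), ord ≤ 1.
L = (-5 - 8·x) + (1 + 2·x)·Dx  (order 1).
h: a_k = 2, 10, 23, 103/3, 449/12, 1949/60, 1643/72, 36047/2520, …
ICs: h(0) = 2.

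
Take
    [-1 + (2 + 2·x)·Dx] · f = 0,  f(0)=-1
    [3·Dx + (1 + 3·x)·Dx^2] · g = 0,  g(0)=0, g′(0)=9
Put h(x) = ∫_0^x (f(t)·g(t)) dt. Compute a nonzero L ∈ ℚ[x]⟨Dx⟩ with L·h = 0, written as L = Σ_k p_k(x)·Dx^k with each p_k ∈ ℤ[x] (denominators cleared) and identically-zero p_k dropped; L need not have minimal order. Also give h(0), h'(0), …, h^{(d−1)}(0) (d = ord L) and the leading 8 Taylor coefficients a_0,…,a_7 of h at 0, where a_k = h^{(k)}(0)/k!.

L = (-3 + 3·x)·Dx + (8 + 8·x)·Dx^2 + (4 + 20·x + 28·x^2 + 12·x^3)·Dx^3  (order 3).
h: a_k = 0, 0, -9/2, 3, -153/32, 9, -23649/1280, 180189/4480, …
ICs: h(0) = 0, h′(0) = 0, h′′(0) = -9.

f: a_k = -1, -1/2, 1/8, -1/16, 5/128, -7/256, 21/1024, -33/2048, …
g: a_k = 0, 9, -27/2, 27, -243/4, 729/5, -729/2, 6561/7, …
h₀=f·g: eliminate ⇒ L₀, order ≤ 1·2.
h=∫h₀ ⇒ L = L₀·Dx.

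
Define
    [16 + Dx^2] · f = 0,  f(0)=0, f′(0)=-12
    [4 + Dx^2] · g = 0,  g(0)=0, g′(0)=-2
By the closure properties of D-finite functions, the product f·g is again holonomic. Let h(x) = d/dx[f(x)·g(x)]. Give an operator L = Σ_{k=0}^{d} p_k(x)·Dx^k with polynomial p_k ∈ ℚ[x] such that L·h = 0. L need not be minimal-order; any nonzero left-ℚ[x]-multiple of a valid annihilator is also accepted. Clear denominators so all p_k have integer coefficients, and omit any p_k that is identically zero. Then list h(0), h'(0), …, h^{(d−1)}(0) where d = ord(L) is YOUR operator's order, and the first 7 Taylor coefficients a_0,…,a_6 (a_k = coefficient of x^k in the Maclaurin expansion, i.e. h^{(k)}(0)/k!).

f: a_k = 0, -12, 0, 32, 0, -128/5, 0, …
g: a_k = 0, -2, 0, 4/3, 0, -4/15, 0, …
f·g: L₀ = L_f ⊗_s L_g, ord ≤ 2·2.
h=h₀': d/dx-closure on L₀ ⇒ L.
L = 144 + 40·Dx^2 + Dx^4  (order 4).
h: a_k = 0, 48, 0, -320, 0, 2912/5, 0, …
ICs: h(0) = 0, h′(0) = 48, h′′(0) = 0, h′′′(0) = -1920.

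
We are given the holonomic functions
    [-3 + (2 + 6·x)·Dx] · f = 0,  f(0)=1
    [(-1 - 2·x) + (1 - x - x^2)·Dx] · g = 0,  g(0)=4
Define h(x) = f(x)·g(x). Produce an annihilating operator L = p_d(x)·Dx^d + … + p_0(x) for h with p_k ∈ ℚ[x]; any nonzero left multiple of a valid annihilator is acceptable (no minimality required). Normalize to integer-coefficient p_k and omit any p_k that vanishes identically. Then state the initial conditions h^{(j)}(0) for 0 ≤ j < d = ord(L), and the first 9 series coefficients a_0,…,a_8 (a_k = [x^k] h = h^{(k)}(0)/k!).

L = (5 + 7·x + 9·x^2) + (-2 - 4·x + 8·x^2 + 6·x^3)·Dx  (order 1).
h: a_k = 4, 10, 19/2, 105/4, 739/32, 4859/64, 10039/256, 131121/512, -395485/8192, …
ICs: h(0) = 4.

f: a_k = 1, 3/2, -9/8, 27/16, -405/128, 1701/256, -15309/1024, 72171/2048, -2814669/32768, …
g: a_k = 4, 4, 8, 12, 20, 32, 52, 84, 136, …
f·g: L₀ = L_f ⊗_s L_g, ord ≤ 1·1.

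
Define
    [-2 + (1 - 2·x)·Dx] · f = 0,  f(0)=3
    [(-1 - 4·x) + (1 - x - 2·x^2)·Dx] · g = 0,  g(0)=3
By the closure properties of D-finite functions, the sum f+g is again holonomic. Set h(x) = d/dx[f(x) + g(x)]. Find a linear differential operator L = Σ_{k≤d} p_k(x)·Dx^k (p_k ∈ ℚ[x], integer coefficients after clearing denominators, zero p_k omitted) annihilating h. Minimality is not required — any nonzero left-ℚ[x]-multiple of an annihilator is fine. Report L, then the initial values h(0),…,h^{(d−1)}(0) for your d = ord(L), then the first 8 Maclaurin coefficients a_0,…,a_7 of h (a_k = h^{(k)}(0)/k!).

L = 12 + (3 + 12·x)·Dx + (-1 + x + 2·x^2)·Dx^2  (order 2).
h: a_k = 9, 42, 117, 324, 795, 1926, 4473, 10248, …
ICs: h(0) = 9, h′(0) = 42.

f: a_k = 3, 6, 12, 24, 48, 96, 192, 384, …
g: a_k = 3, 3, 9, 15, 33, 63, 129, 255, …
Sum ⇒ L₀ = lclm(L_f,L_g) in ℚ(x)⟨Dx⟩.
h=h₀': d/dx-closure on L₀ ⇒ L.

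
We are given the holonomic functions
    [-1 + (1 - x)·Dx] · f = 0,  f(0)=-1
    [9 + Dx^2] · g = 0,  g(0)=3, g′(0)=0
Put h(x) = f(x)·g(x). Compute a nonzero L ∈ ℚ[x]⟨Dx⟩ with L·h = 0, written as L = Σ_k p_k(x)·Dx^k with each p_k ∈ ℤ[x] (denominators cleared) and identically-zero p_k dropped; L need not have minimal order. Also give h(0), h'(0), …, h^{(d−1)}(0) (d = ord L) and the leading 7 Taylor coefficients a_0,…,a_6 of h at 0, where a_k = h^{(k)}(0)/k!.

L = (-9 + 9·x) + 2·Dx + (-1 + x)·Dx^2  (order 2).
h: a_k = -3, -3, 21/2, 21/2, 3/8, 3/8, 273/80, …
ICs: h(0) = -3, h′(0) = -3.

f: a_k = -1, -1, -1, -1, -1, -1, -1, …
g: a_k = 3, 0, -27/2, 0, 81/8, 0, -243/80, …
Sym-product of L_f,L_g gives L₀ (≤ ord 2).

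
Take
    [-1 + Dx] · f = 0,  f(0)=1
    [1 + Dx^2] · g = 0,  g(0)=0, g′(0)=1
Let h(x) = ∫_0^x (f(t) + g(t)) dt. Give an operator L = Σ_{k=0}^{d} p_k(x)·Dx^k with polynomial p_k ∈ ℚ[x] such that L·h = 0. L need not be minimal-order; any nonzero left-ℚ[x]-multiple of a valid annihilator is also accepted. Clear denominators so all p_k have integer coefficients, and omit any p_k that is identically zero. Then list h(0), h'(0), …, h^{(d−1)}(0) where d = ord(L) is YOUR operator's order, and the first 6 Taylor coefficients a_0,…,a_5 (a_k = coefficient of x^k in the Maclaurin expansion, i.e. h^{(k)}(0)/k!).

L = -Dx + Dx^2 - Dx^3 + Dx^4  (order 4).
h: a_k = 0, 1, 1, 1/6, 0, 1/120, …
ICs: h(0) = 0, h′(0) = 1, h′′(0) = 2, h′′′(0) = 1.

f: a_k = 1, 1, 1/2, 1/6, 1/24, 1/120, …
g: a_k = 0, 1, 0, -1/6, 0, 1/120, …
f+g: L₀ = lclm(L_f,L_g), ord ≤ 1+2.
h=∫h₀ ⇒ L = L₀·Dx.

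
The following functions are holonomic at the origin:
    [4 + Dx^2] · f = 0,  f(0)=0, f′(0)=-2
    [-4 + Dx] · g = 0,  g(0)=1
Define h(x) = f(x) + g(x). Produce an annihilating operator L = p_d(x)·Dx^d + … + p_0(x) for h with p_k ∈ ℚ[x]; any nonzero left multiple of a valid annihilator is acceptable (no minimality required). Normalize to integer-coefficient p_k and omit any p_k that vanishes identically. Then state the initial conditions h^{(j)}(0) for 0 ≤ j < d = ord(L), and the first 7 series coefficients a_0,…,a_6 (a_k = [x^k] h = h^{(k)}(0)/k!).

L = -16 + 4·Dx - 4·Dx^2 + Dx^3  (order 3).
h: a_k = 1, 2, 8, 12, 32/3, 124/15, 256/45, …
ICs: h(0) = 1, h′(0) = 2, h′′(0) = 16.

f: a_k = 0, -2, 0, 4/3, 0, -4/15, 0, …
g: a_k = 1, 4, 8, 32/3, 32/3, 128/15, 256/45, …
f+g: L₀ = lclm(L_f,L_g), ord ≤ 2+1.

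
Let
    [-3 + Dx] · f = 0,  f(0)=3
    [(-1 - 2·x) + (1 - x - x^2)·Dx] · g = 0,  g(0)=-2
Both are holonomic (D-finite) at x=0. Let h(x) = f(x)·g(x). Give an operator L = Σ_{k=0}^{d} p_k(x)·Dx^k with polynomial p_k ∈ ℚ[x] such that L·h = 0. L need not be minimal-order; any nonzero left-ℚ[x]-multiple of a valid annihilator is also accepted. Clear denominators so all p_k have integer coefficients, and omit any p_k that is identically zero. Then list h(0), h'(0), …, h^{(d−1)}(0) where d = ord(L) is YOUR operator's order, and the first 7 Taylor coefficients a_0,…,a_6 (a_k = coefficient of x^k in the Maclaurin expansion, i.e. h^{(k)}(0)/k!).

L = (4 - x - 3·x^2) + (-1 + x + x^2)·Dx  (order 1).
h: a_k = -6, -24, -57, -108, -741/4, -1527/5, -19869/40, …
ICs: h(0) = -6.

f: a_k = 3, 9, 27/2, 27/2, 81/8, 243/40, 243/80, …
g: a_k = -2, -2, -4, -6, -10, -16, -26, …
h₀=f·g: eliminate ⇒ L₀, order ≤ 1·1.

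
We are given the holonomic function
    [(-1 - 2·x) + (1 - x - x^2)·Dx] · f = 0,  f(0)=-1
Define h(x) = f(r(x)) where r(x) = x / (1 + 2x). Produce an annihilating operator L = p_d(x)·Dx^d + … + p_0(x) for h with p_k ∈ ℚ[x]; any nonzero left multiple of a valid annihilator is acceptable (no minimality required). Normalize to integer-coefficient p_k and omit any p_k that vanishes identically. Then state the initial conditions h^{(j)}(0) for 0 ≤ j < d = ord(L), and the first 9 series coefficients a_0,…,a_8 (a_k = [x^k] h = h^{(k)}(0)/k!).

L = (-1 - 4·x) + (1 + 5·x + 7·x^2 + 2·x^3)·Dx  (order 1).
h: a_k = -1, -1, 0, 1, -3, 8, -21, 55, -144, …
ICs: h(0) = -1.

f: a_k = -1, -1, -2, -3, -5, -8, -13, -21, -34, …
Substitute x→r, Dx→(1/r')Dx; clear ⇒ L₀.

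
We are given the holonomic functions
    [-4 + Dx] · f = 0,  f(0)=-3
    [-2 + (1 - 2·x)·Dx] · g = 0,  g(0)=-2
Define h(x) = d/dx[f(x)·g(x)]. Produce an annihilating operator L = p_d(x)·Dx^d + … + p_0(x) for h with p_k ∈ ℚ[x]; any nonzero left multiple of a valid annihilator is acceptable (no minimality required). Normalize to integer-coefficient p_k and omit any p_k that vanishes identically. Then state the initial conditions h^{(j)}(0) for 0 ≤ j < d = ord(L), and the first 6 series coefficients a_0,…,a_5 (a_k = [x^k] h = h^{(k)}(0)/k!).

L = (20 - 48·x + 32·x^2) + (-3 + 10·x - 8·x^2)·Dx  (order 1).
h: a_k = 36, 240, 912, 2688, 6976, 84736/5, …
ICs: h(0) = 36.

f: a_k = -3, -12, -24, -32, -32, -128/5, …
g: a_k = -2, -4, -8, -16, -32, -64, …
f·g: L₀ = L_f ⊗_s L_g, ord ≤ 1·1.
Derive L from L₀ (diff closure).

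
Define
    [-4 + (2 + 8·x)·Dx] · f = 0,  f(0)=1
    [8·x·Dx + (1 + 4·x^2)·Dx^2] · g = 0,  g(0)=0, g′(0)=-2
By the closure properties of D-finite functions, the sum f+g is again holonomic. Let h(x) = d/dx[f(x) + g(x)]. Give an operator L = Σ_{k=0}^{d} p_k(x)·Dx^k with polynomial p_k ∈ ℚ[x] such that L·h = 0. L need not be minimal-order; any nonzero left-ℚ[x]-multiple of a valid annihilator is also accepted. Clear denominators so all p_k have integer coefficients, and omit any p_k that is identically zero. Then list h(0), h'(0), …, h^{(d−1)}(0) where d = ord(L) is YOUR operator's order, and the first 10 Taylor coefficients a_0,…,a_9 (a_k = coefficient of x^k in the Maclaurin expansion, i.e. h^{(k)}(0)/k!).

L = (-8 - 80·x + 96·x^2 + 192·x^3) + (-10 - 32·x - 64·x^2 + 384·x^3 + 672·x^4)·Dx + (-1 + 24·x^2 + 48·x^3 + 112·x^4 + 192·x^5)·Dx^2  (order 2).
h: a_k = 0, -4, 20, -40, 108, -504, 1976, -6864, 25228, -97240, …
ICs: h(0) = 0, h′(0) = -4.

f: a_k = 1, 2, -2, 4, -10, 28, -84, 264, -858, 2860, …
g: a_k = 0, -2, 0, 8/3, 0, -32/5, 0, 128/7, 0, -512/9, …
Weyl lclm of L_f,L_g ⇒ L₀ (ord ≤ 3).
h=h₀': d/dx-closure on L₀ ⇒ L.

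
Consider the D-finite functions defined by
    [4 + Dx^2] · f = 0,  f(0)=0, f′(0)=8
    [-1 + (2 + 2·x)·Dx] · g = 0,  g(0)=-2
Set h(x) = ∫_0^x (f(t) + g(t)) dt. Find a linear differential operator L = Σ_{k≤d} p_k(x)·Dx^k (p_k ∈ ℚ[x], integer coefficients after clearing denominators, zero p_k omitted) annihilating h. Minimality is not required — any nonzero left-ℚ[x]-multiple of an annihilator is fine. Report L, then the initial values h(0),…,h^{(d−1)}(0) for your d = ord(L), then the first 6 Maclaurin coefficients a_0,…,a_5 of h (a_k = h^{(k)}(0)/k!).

L = (-76 - 128·x - 64·x^2)·Dx + (120 + 376·x + 384·x^2 + 128·x^3)·Dx^2 + (-19 - 32·x - 16·x^2)·Dx^3 + (30 + 94·x + 96·x^2 + 32·x^3)·Dx^4  (order 4).
h: a_k = 0, -2, 7/2, 1/12, -131/96, 1/64, …
ICs: h(0) = 0, h′(0) = -2, h′′(0) = 7, h′′′(0) = 1/2.

f: a_k = 0, 8, 0, -16/3, 0, 16/15, …
g: a_k = -2, -1, 1/4, -1/8, 5/64, -7/128, …
Weyl lclm of L_f,L_g ⇒ L₀ (ord ≤ 3).
∫: right-multiply L₀ by Dx.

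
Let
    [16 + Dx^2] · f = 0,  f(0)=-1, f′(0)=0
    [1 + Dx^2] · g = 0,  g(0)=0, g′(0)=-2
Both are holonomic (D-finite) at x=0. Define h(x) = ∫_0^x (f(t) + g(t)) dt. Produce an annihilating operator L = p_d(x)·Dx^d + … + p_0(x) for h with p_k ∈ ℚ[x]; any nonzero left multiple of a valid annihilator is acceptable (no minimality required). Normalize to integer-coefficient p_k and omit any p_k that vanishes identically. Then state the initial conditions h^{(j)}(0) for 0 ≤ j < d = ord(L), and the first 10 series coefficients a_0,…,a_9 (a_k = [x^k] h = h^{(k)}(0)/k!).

L = 16·Dx + 17·Dx^3 + Dx^5  (order 5).
h: a_k = 0, -1, -1, 8/3, 1/12, -32/15, -1/360, 256/315, 1/20160, -512/2835, …
ICs: h(0) = 0, h′(0) = -1, h′′(0) = -2, h′′′(0) = 16, h′′′′(0) = 2.

f: a_k = -1, 0, 8, 0, -32/3, 0, 256/45, 0, -512/315, 0, …
g: a_k = 0, -2, 0, 1/3, 0, -1/60, 0, 1/2520, 0, -1/181440, …
L₀ := lclm(L_f,L_g); ord L₀ ≤ 2+2.
∫: right-multiply L₀ by Dx.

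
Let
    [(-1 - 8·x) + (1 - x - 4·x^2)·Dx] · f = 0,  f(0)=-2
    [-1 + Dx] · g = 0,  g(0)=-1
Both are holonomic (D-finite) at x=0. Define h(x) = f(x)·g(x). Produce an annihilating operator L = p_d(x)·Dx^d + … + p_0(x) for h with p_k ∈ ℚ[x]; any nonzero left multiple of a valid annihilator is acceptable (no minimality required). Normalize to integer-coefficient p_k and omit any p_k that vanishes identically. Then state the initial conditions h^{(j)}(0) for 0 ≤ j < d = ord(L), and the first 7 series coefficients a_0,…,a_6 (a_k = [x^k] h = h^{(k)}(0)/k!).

L = (2 + 7·x - 4·x^2) + (-1 + x + 4·x^2)·Dx  (order 1).
h: a_k = 2, 4, 13, 88/3, 977/12, 5963/30, 188797/360, …
ICs: h(0) = 2.

f: a_k = -2, -2, -10, -18, -58, -130, -362, …
g: a_k = -1, -1, -1/2, -1/6, -1/24, -1/120, -1/720, …
f·g: L₀ = L_f ⊗_s L_g, ord ≤ 1·1.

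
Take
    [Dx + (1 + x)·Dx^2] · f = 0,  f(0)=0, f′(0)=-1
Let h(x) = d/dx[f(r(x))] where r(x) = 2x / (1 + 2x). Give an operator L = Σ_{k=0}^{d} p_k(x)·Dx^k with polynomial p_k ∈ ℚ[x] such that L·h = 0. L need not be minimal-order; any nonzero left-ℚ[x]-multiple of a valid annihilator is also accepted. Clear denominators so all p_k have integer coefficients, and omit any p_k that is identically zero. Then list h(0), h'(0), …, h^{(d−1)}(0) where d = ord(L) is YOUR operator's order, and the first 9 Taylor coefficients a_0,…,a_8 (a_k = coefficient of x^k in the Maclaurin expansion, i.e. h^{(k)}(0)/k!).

L = (6 + 16·x) + (1 + 6·x + 8·x^2)·Dx  (order 1).
h: a_k = -2, 12, -56, 240, -992, 4032, -16256, 65280, -261632, …
ICs: h(0) = -2.

f: a_k = 0, -1, 1/2, -1/3, 1/4, -1/5, 1/6, -1/7, 1/8, …
h₀=f(r): pull back L_f along r ⇒ L₀.
Derive L from L₀ (diff closure).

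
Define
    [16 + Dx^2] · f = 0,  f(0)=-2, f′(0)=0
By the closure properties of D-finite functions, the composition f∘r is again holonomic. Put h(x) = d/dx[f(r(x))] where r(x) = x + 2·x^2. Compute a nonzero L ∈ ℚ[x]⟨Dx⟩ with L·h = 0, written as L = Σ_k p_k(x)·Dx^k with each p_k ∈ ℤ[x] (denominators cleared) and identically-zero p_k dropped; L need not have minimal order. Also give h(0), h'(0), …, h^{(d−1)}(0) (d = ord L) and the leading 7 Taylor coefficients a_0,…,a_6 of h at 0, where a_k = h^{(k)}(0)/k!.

f: a_k = -2, 0, 16, 0, -64/3, 0, 512/45, …
Change of var in L_f (x↦r) gives L₀.
h=h₀': d/dx-closure on L₀ ⇒ L.
L = (64 + 256·x + 1536·x^2 + 4096·x^3 + 4096·x^4) + (-12 - 48·x)·Dx + (1 + 8·x + 16·x^2)·Dx^2  (order 2).
h: a_k = 0, 32, 192, 512/3, -2560/3, -45056/15, -57344/15, …
ICs: h(0) = 0, h′(0) = 32.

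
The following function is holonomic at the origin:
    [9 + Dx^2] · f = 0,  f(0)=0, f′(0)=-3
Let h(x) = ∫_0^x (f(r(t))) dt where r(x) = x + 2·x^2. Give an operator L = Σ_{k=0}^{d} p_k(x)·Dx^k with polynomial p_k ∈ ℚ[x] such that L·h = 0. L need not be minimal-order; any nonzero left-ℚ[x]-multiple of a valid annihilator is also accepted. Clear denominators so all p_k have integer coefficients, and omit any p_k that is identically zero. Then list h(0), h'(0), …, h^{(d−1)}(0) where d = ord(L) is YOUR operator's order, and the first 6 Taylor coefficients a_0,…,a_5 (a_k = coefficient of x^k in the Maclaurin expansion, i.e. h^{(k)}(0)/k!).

f: a_k = 0, -3, 0, 9/2, 0, -81/40, …
L₀ from L_f via x↦r, Dx↦r'^{-1}Dx.
∫: right-multiply L₀ by Dx.
L = (9 + 108·x + 432·x^2 + 576·x^3)·Dx - 4·Dx^2 + (1 + 4·x)·Dx^3  (order 3).
h: a_k = 0, 0, -3/2, -2, 9/8, 27/5, …
ICs: h(0) = 0, h′(0) = 0, h′′(0) = -3.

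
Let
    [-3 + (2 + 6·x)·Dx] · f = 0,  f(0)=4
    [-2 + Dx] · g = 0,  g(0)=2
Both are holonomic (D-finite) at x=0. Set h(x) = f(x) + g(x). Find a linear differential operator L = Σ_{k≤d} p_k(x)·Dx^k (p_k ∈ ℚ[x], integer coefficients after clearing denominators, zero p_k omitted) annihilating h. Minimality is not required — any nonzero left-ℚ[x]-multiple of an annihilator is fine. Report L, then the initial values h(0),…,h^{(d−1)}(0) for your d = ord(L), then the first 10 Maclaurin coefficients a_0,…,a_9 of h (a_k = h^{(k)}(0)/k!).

L = (42 + 72·x) + (-25 - 96·x - 144·x^2)·Dx + (2 + 30·x + 72·x^2)·Dx^2  (order 2).
h: a_k = 6, 10, -1/2, 113/12, -1087/96, 26027/960, -686857/11520, 22742057/161280, -886587967/2580480, 39898064147/46448640, …
ICs: h(0) = 6, h′(0) = 10.

f: a_k = 4, 6, -9/2, 27/4, -405/32, 1701/64, -15309/256, 72171/512, -2814669/8192, 14073345/16384, …
g: a_k = 2, 4, 4, 8/3, 4/3, 8/15, 8/45, 16/315, 4/315, 8/2835, …
Sum ⇒ L₀ = lclm(L_f,L_g) in ℚ(x)⟨Dx⟩.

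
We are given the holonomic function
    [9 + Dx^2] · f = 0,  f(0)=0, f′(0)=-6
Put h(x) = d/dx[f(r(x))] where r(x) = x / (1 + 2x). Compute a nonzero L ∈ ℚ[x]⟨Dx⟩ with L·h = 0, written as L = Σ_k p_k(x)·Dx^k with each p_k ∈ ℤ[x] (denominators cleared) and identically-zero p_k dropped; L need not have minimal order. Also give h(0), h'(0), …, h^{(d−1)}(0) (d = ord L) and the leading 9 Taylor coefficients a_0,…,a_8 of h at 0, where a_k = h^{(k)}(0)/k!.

f: a_k = 0, -6, 0, 9, 0, -81/20, 0, 243/280, 0, …
Substitute x→r, Dx→(1/r')Dx; clear ⇒ L₀.
Differentiate: ansatz ord ≤ ord L₀ ⇒ L.
L = (33 + 96·x + 96·x^2) + (12 + 72·x + 144·x^2 + 96·x^3)·Dx + (1 + 8·x + 24·x^2 + 32·x^3 + 16·x^4)·Dx^2  (order 2).
h: a_k = -6, 24, -45, -24, 2319/4, -2925, 429483/40, -166326/5, 40937265/448, …
ICs: h(0) = -6, h′(0) = 24.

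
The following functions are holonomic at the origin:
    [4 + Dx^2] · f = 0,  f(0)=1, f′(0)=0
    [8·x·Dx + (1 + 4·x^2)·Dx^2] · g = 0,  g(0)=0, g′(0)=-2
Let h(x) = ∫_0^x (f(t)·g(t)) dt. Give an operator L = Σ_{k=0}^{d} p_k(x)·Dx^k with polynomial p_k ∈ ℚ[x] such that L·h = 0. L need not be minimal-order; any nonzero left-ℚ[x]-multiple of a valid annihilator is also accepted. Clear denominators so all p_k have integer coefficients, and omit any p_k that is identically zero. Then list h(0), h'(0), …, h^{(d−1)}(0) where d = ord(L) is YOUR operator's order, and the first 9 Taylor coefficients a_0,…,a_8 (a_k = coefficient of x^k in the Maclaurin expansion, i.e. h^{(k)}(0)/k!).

f: a_k = 1, 0, -2, 0, 2/3, 0, -4/45, 0, 2/315, …
g: a_k = 0, -2, 0, 8/3, 0, -32/5, 0, 128/7, 0, …
Product ⇒ symmetric product L₀, ord ≤ 4.
∫: right-multiply L₀ by Dx.
L = (80 + 832·x^2 + 1408·x^4 + 2048·x^6 + 2048·x^8)·Dx + (96·x + 640·x^3 + 1536·x^5 + 2048·x^7)·Dx^2 + (24 + 256·x^2 + 576·x^4 + 1024·x^6 + 1024·x^8)·Dx^3 + (24·x + 160·x^3 + 384·x^5 + 512·x^7)·Dx^4 + (1 + 12·x^2 + 56·x^4 + 128·x^6 + 128·x^8)·Dx^5  (order 5).
h: a_k = 0, 0, -1, 0, 5/3, 0, -98/45, 0, 1301/315, …
ICs: h(0) = 0, h′(0) = 0, h′′(0) = -2, h′′′(0) = 0, h′′′′(0) = 40.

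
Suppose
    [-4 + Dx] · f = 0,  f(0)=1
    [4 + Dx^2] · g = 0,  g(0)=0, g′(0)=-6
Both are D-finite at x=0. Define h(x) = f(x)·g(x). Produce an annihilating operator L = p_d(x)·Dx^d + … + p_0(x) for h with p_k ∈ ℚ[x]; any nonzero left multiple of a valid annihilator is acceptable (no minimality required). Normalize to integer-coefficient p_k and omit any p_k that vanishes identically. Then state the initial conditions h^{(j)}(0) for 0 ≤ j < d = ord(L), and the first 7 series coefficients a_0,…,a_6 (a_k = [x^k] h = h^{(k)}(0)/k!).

f: a_k = 1, 4, 8, 32/3, 32/3, 128/15, 256/45, …
g: a_k = 0, -6, 0, 4, 0, -4/5, 0, …
Product ⇒ symmetric product L₀, ord ≤ 2.
L = 20 - 8·Dx + Dx^2  (order 2).
h: a_k = 0, -6, -24, -44, -48, -164/5, -176/15, …
ICs: h(0) = 0, h′(0) = -6.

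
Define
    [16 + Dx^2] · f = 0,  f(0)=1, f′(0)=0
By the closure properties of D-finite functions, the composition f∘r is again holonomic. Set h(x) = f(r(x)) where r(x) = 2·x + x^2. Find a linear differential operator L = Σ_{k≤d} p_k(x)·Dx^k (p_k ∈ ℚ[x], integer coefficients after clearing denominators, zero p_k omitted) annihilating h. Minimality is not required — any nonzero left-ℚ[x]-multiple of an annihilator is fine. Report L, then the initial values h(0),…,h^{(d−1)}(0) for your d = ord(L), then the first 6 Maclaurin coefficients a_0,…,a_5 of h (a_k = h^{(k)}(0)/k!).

L = (64 + 192·x + 192·x^2 + 64·x^3) - Dx + (1 + x)·Dx^2  (order 2).
h: a_k = 1, 0, -32, -32, 488/3, 1024/3, …
ICs: h(0) = 1, h′(0) = 0.

f: a_k = 1, 0, -8, 0, 32/3, 0, …
L₀ from L_f via x↦r, Dx↦r'^{-1}Dx.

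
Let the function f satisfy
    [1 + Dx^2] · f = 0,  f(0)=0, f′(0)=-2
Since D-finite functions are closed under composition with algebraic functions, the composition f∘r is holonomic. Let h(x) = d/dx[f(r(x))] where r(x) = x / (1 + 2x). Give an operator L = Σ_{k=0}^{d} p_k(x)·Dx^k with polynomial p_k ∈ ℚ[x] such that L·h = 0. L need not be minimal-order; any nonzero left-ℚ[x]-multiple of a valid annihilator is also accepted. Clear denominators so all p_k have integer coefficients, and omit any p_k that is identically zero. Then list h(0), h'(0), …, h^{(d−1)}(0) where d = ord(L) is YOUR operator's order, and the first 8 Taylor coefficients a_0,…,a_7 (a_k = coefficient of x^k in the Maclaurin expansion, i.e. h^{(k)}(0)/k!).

L = (25 + 96·x + 96·x^2) + (12 + 72·x + 144·x^2 + 96·x^3)·Dx + (1 + 8·x + 24·x^2 + 32·x^3 + 16·x^4)·Dx^2  (order 2).
h: a_k = -2, 8, -23, 56, -1441/12, 225, -123479/360, 13198/45, …
ICs: h(0) = -2, h′(0) = 8.

f: a_k = 0, -2, 0, 1/3, 0, -1/60, 0, 1/2520, …
f∘r: x↦r, Dx↦Dx/r' in L_f ⇒ L₀.
h₀' ⇒ L via d/dx closure of L₀.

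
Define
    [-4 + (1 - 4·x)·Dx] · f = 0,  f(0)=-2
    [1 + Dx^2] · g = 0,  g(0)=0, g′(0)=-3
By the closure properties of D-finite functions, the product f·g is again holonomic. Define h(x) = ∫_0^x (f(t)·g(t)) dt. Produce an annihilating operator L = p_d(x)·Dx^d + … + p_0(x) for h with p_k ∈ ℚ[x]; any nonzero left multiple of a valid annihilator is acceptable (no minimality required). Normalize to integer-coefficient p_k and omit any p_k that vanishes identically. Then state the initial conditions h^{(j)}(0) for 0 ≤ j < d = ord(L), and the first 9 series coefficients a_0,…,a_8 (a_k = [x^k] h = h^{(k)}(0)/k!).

L = (-1 + 4·x)·Dx + 8·Dx^2 + (-1 + 4·x)·Dx^3  (order 3).
h: a_k = 0, 0, 3, 8, 95/4, 76, 30401/120, 4343/5, 20429471/6720, …
ICs: h(0) = 0, h′(0) = 0, h′′(0) = 6.

f: a_k = -2, -8, -32, -128, -512, -2048, -8192, -32768, -131072, …
g: a_k = 0, -3, 0, 1/2, 0, -1/40, 0, 1/1680, 0, …
f·g: L₀ = L_f ⊗_s L_g, ord ≤ 1·2.
h=∫h₀ ⇒ L = L₀·Dx.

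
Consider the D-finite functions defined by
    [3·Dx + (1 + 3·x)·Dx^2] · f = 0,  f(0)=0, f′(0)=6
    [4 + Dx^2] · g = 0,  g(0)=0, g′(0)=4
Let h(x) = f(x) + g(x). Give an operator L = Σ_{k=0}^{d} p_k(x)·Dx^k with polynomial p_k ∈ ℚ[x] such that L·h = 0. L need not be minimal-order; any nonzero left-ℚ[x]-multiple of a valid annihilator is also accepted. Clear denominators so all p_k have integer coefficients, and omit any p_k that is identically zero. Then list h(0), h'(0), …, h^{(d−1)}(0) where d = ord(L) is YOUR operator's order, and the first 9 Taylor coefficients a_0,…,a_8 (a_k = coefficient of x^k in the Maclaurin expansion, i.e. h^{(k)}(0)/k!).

L = (348 + 144·x + 216·x^2)·Dx + (44 + 180·x + 216·x^2 + 216·x^3)·Dx^2 + (87 + 36·x + 54·x^2)·Dx^3 + (11 + 45·x + 54·x^2 + 54·x^3)·Dx^4  (order 4).
h: a_k = 0, 10, -9, 46/3, -81/2, 1466/15, -243, 196814/315, -6561/4, …
ICs: h(0) = 0, h′(0) = 10, h′′(0) = -18, h′′′(0) = 92.

f: a_k = 0, 6, -9, 18, -81/2, 486/5, -243, 4374/7, -6561/4, …
g: a_k = 0, 4, 0, -8/3, 0, 8/15, 0, -16/315, 0, …
L₀ := lclm(L_f,L_g); ord L₀ ≤ 2+2.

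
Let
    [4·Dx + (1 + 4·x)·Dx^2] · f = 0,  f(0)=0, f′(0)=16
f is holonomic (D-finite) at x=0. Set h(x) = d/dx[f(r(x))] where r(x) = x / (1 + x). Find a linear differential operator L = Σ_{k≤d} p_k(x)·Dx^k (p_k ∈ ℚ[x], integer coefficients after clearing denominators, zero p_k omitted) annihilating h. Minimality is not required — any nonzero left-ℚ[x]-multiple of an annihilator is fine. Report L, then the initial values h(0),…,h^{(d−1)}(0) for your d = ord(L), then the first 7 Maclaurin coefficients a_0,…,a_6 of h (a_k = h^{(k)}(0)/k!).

L = (6 + 10·x) + (1 + 6·x + 5·x^2)·Dx  (order 1).
h: a_k = 16, -96, 496, -2496, 12496, -62496, 312496, …
ICs: h(0) = 16.

f: a_k = 0, 16, -32, 256/3, -256, 4096/5, -8192/3, …
Change of var in L_f (x↦r) gives L₀.
Derive L from L₀ (diff closure).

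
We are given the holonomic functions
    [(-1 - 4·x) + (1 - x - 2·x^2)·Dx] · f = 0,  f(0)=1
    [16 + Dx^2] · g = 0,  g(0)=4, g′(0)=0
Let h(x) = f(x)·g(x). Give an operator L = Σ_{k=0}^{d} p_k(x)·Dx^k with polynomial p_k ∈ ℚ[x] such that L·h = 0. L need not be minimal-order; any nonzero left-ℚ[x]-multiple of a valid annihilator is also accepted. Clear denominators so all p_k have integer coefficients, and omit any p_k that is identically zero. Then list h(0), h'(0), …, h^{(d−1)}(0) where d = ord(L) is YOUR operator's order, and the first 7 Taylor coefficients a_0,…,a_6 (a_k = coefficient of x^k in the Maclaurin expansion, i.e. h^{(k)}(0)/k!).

L = (-12 + 16·x + 32·x^2) + (2 + 8·x)·Dx + (-1 + x + 2·x^2)·Dx^2  (order 2).
h: a_k = 4, 4, -20, -12, -28/3, -100/3, -3364/45, …
ICs: h(0) = 4, h′(0) = 4.

f: a_k = 1, 1, 3, 5, 11, 21, 43, …
g: a_k = 4, 0, -32, 0, 128/3, 0, -1024/45, …
h₀=f·g: eliminate ⇒ L₀, order ≤ 1·2.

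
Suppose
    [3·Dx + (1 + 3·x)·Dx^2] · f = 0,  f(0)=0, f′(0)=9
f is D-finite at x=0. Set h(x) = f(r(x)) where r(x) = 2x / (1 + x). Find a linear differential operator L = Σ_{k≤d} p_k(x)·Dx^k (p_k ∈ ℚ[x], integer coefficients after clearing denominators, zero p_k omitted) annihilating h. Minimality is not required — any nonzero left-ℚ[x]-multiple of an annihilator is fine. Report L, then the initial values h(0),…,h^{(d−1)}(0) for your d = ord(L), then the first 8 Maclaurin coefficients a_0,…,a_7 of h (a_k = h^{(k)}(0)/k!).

f: a_k = 0, 9, -27/2, 27, -243/4, 729/5, -729/2, 6561/7, …
h₀=f(r): pull back L_f along r ⇒ L₀.
L = (8 + 14·x)·Dx + (1 + 8·x + 7·x^2)·Dx^2  (order 2).
h: a_k = 0, 18, -72, 342, -1800, 50418/5, -58824, 2470626/7, …
ICs: h(0) = 0, h′(0) = 18.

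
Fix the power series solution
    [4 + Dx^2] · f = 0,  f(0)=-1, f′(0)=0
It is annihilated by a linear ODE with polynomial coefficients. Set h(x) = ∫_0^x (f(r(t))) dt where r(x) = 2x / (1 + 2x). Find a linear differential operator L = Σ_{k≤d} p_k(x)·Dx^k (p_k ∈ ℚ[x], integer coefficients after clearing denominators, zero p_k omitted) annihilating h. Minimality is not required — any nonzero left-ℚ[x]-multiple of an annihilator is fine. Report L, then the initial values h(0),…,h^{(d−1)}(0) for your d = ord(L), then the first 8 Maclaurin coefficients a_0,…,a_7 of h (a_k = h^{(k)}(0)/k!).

f: a_k = -1, 0, 2, 0, -2/3, 0, 4/45, 0, …
h₀=f(r): pull back L_f along r ⇒ L₀.
Integrate: L := L₀·Dx.
L = 16·Dx + (4 + 24·x + 48·x^2 + 32·x^3)·Dx^2 + (1 + 8·x + 24·x^2 + 32·x^3 + 16·x^4)·Dx^3  (order 3).
h: a_k = 0, -1, 0, 8/3, -8, 256/15, -256/9, 1408/45, …
ICs: h(0) = 0, h′(0) = -1, h′′(0) = 0.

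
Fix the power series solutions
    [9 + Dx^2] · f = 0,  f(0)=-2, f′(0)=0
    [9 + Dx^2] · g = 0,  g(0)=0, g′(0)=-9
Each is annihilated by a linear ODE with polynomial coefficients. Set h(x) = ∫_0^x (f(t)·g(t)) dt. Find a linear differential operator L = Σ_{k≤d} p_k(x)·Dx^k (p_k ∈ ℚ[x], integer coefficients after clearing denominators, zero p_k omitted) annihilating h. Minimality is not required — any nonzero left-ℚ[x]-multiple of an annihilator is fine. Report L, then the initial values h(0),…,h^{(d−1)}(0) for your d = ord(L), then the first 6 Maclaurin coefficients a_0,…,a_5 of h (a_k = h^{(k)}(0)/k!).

f: a_k = -2, 0, 9, 0, -27/4, 0, …
g: a_k = 0, -9, 0, 27/2, 0, -243/40, …
h₀=f·g: eliminate ⇒ L₀, order ≤ 2·2.
Integrate: L := L₀·Dx.
L = 36·Dx^2 + Dx^4  (order 4).
h: a_k = 0, 0, 9, 0, -27, 0, …
ICs: h(0) = 0, h′(0) = 0, h′′(0) = 18, h′′′(0) = 0.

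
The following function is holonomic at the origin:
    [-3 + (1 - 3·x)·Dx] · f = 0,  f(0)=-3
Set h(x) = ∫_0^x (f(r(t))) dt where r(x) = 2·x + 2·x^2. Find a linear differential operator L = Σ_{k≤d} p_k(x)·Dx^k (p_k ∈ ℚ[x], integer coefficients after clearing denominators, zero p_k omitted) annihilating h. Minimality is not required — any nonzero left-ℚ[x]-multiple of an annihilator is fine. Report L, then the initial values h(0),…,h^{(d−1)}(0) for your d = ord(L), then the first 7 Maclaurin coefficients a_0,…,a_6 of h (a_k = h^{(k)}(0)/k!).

f: a_k = -3, -9, -27, -81, -243, -729, -2187, …
f∘r: x↦r, Dx↦Dx/r' in L_f ⇒ L₀.
∫: right-multiply L₀ by Dx.
L = (6 + 12·x)·Dx + (-1 + 6·x + 6·x^2)·Dx^2  (order 2).
h: a_k = 0, -3, -9, -42, -216, -1188, -6804, …
ICs: h(0) = 0, h′(0) = -3.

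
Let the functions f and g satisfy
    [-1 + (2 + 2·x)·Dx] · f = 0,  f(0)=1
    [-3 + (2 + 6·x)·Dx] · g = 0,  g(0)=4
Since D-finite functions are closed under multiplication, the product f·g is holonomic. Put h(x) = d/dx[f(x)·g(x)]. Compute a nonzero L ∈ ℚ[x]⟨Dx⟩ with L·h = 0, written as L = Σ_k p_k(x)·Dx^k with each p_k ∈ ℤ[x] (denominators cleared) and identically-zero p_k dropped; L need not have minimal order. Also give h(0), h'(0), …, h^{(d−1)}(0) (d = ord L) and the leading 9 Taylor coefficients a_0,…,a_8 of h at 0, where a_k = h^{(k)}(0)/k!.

f: a_k = 1, 1/2, -1/8, 1/16, -5/128, 7/256, -21/1024, 33/2048, -429/32768, …
g: a_k = 4, 6, -9/2, 27/4, -405/32, 1701/64, -15309/256, 72171/512, -2814669/8192, …
Product ⇒ symmetric product L₀, ord ≤ 1.
h₀' ⇒ L via d/dx closure of L₀.
L = -1 + (-2 - 11·x - 18·x^2 - 9·x^3)·Dx  (order 1).
h: a_k = 8, -4, 12, -34, 95, -531/2, 1491/2, -8421/4, 95643/16, …
ICs: h(0) = 8.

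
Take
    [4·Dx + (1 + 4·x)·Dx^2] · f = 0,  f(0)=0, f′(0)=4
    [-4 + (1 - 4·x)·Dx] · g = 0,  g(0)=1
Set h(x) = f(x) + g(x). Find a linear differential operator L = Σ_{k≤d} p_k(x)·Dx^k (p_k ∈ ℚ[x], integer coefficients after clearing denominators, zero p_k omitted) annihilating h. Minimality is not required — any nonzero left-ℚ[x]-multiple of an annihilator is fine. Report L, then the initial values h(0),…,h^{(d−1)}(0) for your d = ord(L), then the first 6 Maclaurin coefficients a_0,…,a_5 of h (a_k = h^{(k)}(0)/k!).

L = (-160 - 128·x)·Dx + (-16 - 256·x - 256·x^2)·Dx^2 + (3 + 4·x - 48·x^2 - 64·x^3)·Dx^3  (order 3).
h: a_k = 1, 8, 8, 256/3, 192, 6144/5, …
ICs: h(0) = 1, h′(0) = 8, h′′(0) = 16.

f: a_k = 0, 4, -8, 64/3, -64, 1024/5, …
g: a_k = 1, 4, 16, 64, 256, 1024, …
Sum ⇒ L₀ = lclm(L_f,L_g) in ℚ(x)⟨Dx⟩.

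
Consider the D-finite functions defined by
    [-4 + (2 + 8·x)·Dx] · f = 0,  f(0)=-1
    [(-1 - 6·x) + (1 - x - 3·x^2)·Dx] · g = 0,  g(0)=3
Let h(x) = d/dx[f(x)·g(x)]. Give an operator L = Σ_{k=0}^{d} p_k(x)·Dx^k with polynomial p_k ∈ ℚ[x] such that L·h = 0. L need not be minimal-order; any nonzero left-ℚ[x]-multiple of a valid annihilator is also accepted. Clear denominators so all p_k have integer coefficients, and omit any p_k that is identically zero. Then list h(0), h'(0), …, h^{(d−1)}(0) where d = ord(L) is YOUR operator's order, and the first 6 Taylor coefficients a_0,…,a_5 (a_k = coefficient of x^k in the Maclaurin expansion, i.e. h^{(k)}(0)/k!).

L = (8 + 126·x + 390·x^2 + 480·x^3 + 540·x^4) + (-3 - 17·x - 21·x^2 + 38·x^3 + 222·x^4 + 216·x^5)·Dx  (order 1).
h: a_k = -9, -24, -153, -228, -1470, -1278, …
ICs: h(0) = -9.

f: a_k = -1, -2, 2, -4, 10, -28, …
g: a_k = 3, 3, 12, 21, 57, 120, …
Product ⇒ symmetric product L₀, ord ≤ 1.
h=h₀': d/dx-closure on L₀ ⇒ L.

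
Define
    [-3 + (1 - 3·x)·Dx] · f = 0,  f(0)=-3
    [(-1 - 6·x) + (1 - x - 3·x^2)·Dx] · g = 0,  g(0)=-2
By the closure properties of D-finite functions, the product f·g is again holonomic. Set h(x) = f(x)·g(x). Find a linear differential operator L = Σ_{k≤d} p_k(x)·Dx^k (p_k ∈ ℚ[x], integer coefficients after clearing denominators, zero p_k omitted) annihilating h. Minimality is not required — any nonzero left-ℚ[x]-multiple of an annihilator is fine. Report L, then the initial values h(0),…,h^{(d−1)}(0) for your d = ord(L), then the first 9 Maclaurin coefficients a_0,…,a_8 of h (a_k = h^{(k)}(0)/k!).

L = (-4 + 27·x^2) + (1 - 4·x + 9·x^3)·Dx  (order 1).
h: a_k = 6, 24, 96, 330, 1104, 3552, 11238, 35016, 108096, …
ICs: h(0) = 6.

f: a_k = -3, -9, -27, -81, -243, -729, -2187, -6561, -19683, …
g: a_k = -2, -2, -8, -14, -38, -80, -194, -434, -1016, …
Sym-product of L_f,L_g gives L₀ (≤ ord 1).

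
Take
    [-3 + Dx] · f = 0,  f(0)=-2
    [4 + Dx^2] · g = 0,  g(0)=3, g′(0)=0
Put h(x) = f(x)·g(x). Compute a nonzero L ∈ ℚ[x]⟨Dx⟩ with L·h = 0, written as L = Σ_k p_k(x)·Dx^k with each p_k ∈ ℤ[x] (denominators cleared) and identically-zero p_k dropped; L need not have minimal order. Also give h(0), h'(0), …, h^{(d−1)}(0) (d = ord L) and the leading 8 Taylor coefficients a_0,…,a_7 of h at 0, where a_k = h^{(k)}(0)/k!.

f: a_k = -2, -6, -9, -9, -27/4, -81/20, -81/40, -243/280, …
g: a_k = 3, 0, -6, 0, 2, 0, -4/15, 0, …
f·g: L₀ = L_f ⊗_s L_g, ord ≤ 1·2.
L = 13 - 6·Dx + Dx^2  (order 2).
h: a_k = -6, -18, -15, 9, 119/4, 597/20, 407/24, 1483/280, …
ICs: h(0) = -6, h′(0) = -18.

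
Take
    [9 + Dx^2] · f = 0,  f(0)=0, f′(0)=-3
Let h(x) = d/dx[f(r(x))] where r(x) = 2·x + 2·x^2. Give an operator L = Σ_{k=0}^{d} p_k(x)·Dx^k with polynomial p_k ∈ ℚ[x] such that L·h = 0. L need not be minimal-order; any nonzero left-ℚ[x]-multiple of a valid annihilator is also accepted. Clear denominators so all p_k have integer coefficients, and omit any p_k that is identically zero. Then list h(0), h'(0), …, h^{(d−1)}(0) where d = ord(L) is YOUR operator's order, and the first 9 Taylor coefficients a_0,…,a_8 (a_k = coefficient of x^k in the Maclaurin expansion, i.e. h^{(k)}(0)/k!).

f: a_k = 0, -3, 0, 9/2, 0, -81/40, 0, 243/560, 0, …
L₀ from L_f via x↦r, Dx↦r'^{-1}Dx.
h₀' ⇒ L via d/dx closure of L₀.
L = (48 + 288·x + 864·x^2 + 1152·x^3 + 576·x^4) + (-6 - 12·x)·Dx + (1 + 4·x + 4·x^2)·Dx^2  (order 2).
h: a_k = -6, -12, 108, 432, 216, -1728, -20736/5, -10368/5, 256608/35, …
ICs: h(0) = -6, h′(0) = -12.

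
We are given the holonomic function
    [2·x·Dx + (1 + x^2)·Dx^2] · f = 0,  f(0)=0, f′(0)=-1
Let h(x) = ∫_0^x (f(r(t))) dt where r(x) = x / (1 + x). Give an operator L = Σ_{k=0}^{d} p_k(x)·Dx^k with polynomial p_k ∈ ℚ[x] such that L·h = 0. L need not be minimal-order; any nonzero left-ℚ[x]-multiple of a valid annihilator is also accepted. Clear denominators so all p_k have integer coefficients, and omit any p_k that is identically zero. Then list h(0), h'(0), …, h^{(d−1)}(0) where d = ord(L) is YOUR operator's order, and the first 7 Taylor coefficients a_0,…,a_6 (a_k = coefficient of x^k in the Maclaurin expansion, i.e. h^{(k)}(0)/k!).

f: a_k = 0, -1, 0, 1/3, 0, -1/5, 0, …
h₀=f(r): pull back L_f along r ⇒ L₀.
∫: right-multiply L₀ by Dx.
L = (2 + 4·x)·Dx^2 + (1 + 2·x + 2·x^2)·Dx^3  (order 3).
h: a_k = 0, 0, -1/2, 1/3, -1/6, 0, 2/15, …
ICs: h(0) = 0, h′(0) = 0, h′′(0) = -1.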